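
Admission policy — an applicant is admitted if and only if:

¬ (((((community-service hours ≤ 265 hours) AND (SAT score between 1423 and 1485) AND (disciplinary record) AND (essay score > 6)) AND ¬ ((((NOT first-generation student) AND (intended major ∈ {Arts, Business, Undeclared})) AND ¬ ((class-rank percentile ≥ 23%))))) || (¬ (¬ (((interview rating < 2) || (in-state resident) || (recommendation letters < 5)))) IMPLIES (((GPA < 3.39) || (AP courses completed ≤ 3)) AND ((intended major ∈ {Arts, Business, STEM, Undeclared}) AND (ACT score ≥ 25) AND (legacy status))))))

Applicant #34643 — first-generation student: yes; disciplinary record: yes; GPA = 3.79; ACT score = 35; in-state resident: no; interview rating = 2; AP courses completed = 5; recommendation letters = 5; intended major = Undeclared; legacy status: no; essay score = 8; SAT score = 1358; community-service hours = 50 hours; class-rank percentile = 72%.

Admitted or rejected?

Rejected

Atomic conditions:
  community-service hours ≤ 265 hours: 50 ≤ 265 is true
  SAT score between 1423 and 1485: 1358 in [1423, 1485] is false
  disciplinary record: yes → true
  essay score > 6: 8 > 6 is true
  NOT first-generation student: yes → false
  intended major ∈ {Arts, Business, Undeclared}: Undeclared is in the set → true
  class-rank percentile ≥ 23%: 72 ≥ 23 is true
  interview rating < 2: 2 < 2 is false
  in-state resident: no → false
  recommendation letters < 5: 5 < 5 is false
  GPA < 3.39: 3.79 < 3.39 is false
  AP courses completed ≤ 3: 5 ≤ 3 is false
  intended major ∈ {Arts, Business, STEM, Undeclared}: Undeclared is in the set → true
  ACT score ≥ 25: 35 ≥ 25 is true
  legacy status: no → false
Combine:
[1.1.1] true AND false AND true AND true = false
[1.1.2.1.1] false AND true = false
[1.1.2.1.2] NOT true = false
[1.1.2.1] false AND false = false
[1.1.2] NOT false = true
[1.1] false AND true = false
[1.2.1.1.1] false OR false OR false = false
[1.2.1.1] NOT false = true
[1.2.1] NOT true = false
[1.2.2.1] false OR false = false
[1.2.2.2] true AND true AND false = false
[1.2.2] false AND false = false
[1.2] false → false (antecedent false ⇒ implication holds) = true
[1] false OR true = true
[root] NOT true = false
Overall: false → rejected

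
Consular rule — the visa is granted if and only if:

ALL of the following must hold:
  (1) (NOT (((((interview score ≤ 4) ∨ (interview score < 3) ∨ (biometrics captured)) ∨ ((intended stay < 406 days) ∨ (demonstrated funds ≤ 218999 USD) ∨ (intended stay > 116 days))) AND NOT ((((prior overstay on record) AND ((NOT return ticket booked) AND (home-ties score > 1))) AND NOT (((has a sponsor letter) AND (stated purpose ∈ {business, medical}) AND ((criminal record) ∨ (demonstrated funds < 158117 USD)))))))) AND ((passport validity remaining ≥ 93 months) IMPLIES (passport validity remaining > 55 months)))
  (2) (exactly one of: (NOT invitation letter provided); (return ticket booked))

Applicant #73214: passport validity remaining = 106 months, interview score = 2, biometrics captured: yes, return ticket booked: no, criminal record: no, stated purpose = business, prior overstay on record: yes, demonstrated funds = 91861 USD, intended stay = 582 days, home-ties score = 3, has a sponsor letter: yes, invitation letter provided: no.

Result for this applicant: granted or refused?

Atomic conditions:
  interview score ≤ 4: 2 ≤ 4 is true
  interview score < 3: 2 < 3 is true
  biometrics captured: yes → true
  intended stay < 406 days: 582 < 406 is false
  demonstrated funds ≤ 218999 USD: 91861 ≤ 218999 is true
  intended stay > 116 days: 582 > 116 is true
  prior overstay on record: yes → true
  NOT return ticket booked: no → true
  home-ties score > 1: 3 > 1 is true
  has a sponsor letter: yes → true
  stated purpose ∈ {business, medical}: business is in the set → true
  criminal record: no → false
  demonstrated funds < 158117 USD: 91861 < 158117 is true
  passport validity remaining ≥ 93 months: 106 ≥ 93 is true
  passport validity remaining > 55 months: 106 > 55 is true
  NOT invitation letter provided: no → true
  return ticket booked: no → false
Combine:
[1.1.1.1.1] true OR true OR true = true
[1.1.1.1.2] false OR true OR true = true
[1.1.1.1] true OR true = true
[1.1.1.2.1.1.2] true AND true = true
[1.1.1.2.1.1] true AND true = true
[1.1.1.2.1.2.1.3] false OR true = true
[1.1.1.2.1.2.1] true AND true AND true = true
[1.1.1.2.1.2] NOT true = false
[1.1.1.2.1] true AND false = false
[1.1.1.2] NOT false = true
[1.1.1] true AND true = true
[1.1] NOT true = false
[1.2] true → true = true
[1] false AND true = false
[2] exactly-one(true, false) = true
[root] false AND true = false
Overall: false → refused

Refused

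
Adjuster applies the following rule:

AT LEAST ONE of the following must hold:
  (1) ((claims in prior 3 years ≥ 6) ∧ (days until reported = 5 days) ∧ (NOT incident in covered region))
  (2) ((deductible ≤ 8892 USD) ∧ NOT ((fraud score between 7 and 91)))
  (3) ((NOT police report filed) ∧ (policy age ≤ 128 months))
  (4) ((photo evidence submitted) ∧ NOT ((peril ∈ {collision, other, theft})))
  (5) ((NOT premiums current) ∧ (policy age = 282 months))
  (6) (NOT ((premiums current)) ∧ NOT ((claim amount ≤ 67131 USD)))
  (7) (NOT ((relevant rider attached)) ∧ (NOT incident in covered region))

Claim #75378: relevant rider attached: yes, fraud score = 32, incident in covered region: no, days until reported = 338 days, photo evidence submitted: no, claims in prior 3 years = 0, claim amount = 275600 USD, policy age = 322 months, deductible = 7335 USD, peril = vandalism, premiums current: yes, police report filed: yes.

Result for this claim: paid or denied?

Denied

Atomic conditions:
  claims in prior 3 years ≥ 6: 0 ≥ 6 is false
  days until reported = 5 days: 338 == 5 is false
  NOT incident in covered region: no → true
  deductible ≤ 8892 USD: 7335 ≤ 8892 is true
  fraud score between 7 and 91: 32 in [7, 91] is true
  NOT police report filed: yes → false
  policy age ≤ 128 months: 322 ≤ 128 is false
  photo evidence submitted: no → false
  peril ∈ {collision, other, theft}: vandalism is not in the set → false
  NOT premiums current: yes → false
  policy age = 282 months: 322 == 282 is false
  premiums current: yes → true
  claim amount ≤ 67131 USD: 275600 ≤ 67131 is false
  relevant rider attached: yes → true
Combine:
[1] false AND false AND true = false
[2.2] NOT true = false
[2] true AND false = false
[3] false AND false = false
[4.2] NOT false = true
[4] false AND true = false
[5] false AND false = false
[6.1] NOT true = false
[6.2] NOT false = true
[6] false AND true = false
[7.1] NOT true = false
[7] false AND true = false
[root] false OR false OR false OR false OR false OR false OR false = false
Overall: false → denied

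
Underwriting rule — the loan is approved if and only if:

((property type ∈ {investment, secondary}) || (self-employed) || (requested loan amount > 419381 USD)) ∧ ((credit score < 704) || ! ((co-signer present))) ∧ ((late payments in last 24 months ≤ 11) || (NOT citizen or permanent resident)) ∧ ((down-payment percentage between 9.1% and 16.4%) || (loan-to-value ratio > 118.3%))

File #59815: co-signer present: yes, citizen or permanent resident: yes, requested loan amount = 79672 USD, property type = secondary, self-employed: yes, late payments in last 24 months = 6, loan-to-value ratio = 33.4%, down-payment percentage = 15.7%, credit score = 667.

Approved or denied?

Atomic conditions:
  property type ∈ {investment, secondary}: secondary is in the set → true
  self-employed: yes → true
  requested loan amount > 419381 USD: 79672 > 419381 is false
  credit score < 704: 667 < 704 is true
  co-signer present: yes → true
  late payments in last 24 months ≤ 11: 6 ≤ 11 is true
  NOT citizen or permanent resident: yes → false
  down-payment percentage between 9.1% and 16.4%: 15.7 in [9.1, 16.4] is true
  loan-to-value ratio > 118.3%: 33.4 > 118.3 is false
Combine:
[1] true OR true OR false = true
[2.2] NOT true = false
[2] true OR false = true
[3] true OR false = true
[4] true OR false = true
[root] true AND true AND true AND true = true
Overall: true → approved

Approved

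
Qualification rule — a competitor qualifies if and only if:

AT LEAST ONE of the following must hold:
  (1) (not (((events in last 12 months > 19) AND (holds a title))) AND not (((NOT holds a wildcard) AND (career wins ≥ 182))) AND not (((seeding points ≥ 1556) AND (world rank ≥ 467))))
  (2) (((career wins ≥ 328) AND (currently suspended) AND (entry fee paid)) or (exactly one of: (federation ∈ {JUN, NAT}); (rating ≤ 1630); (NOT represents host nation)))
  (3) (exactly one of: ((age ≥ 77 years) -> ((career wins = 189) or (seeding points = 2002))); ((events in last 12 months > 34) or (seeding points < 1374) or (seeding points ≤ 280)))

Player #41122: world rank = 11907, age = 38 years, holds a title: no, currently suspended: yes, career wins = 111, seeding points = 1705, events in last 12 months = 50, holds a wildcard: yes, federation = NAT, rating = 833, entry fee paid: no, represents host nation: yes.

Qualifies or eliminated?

Atomic conditions:
  events in last 12 months > 19: 50 > 19 is true
  holds a title: no → false
  NOT holds a wildcard: yes → false
  career wins ≥ 182: 111 ≥ 182 is false
  seeding points ≥ 1556: 1705 ≥ 1556 is true
  world rank ≥ 467: 11907 ≥ 467 is true
  career wins ≥ 328: 111 ≥ 328 is false
  currently suspended: yes → true
  entry fee paid: no → false
  federation ∈ {JUN, NAT}: NAT is in the set → true
  rating ≤ 1630: 833 ≤ 1630 is true
  NOT represents host nation: yes → false
  age ≥ 77 years: 38 ≥ 77 is false
  career wins = 189: 111 == 189 is false
  seeding points = 2002: 1705 == 2002 is false
  events in last 12 months > 34: 50 > 34 is true
  seeding points < 1374: 1705 < 1374 is false
  seeding points ≤ 280: 1705 ≤ 280 is false
Combine:
[1.1.1] true AND false = false
[1.1] NOT false = true
[1.2.1] false AND false = false
[1.2] NOT false = true
[1.3.1] true AND true = true
[1.3] NOT true = false
[1] true AND true AND false = false
[2.1] false AND true AND false = false
[2.2] exactly-one(true, true, false) = false
[2] false OR false = false
[3.1.2] false OR false = false
[3.1] false → false (antecedent false ⇒ implication holds) = true
[3.2] true OR false OR false = true
[3] exactly-one(true, true) = false
[root] false OR false OR false = false
Overall: false → eliminated

Eliminated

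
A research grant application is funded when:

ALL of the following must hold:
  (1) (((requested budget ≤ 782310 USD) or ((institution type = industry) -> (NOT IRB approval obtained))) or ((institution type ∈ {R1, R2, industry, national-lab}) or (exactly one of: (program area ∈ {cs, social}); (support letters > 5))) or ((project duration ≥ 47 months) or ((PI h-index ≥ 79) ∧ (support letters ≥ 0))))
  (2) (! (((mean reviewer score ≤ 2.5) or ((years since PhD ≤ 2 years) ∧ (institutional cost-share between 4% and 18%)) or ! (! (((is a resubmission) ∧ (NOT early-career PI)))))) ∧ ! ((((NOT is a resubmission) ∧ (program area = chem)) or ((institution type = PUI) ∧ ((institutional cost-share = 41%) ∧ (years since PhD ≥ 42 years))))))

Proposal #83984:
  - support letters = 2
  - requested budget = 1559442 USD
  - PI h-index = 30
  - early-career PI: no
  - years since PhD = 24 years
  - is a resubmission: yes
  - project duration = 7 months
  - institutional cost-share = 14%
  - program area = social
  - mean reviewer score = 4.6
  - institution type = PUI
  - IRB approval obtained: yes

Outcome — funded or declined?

Declined

Atomic conditions:
  requested budget ≤ 782310 USD: 1559442 ≤ 782310 is false
  institution type = industry: PUI == industry is false
  NOT IRB approval obtained: yes → false
  institution type ∈ {R1, R2, industry, national-lab}: PUI is not in the set → false
  program area ∈ {cs, social}: social is in the set → true
  support letters > 5: 2 > 5 is false
  project duration ≥ 47 months: 7 ≥ 47 is false
  PI h-index ≥ 79: 30 ≥ 79 is false
  support letters ≥ 0: 2 ≥ 0 is true
  mean reviewer score ≤ 2.5: 4.6 ≤ 2.5 is false
  years since PhD ≤ 2 years: 24 ≤ 2 is false
  institutional cost-share between 4% and 18%: 14 in [4, 18] is true
  is a resubmission: yes → true
  NOT early-career PI: no → true
  NOT is a resubmission: yes → false
  program area = chem: social == chem is false
  institution type = PUI: PUI == PUI is true
  institutional cost-share = 41%: 14 == 41 is false
  years since PhD ≥ 42 years: 24 ≥ 42 is false
Combine:
[1.1.2] false → false (antecedent false ⇒ implication holds) = true
[1.1] false OR true = true
[1.2.2] exactly-one(true, false) = true
[1.2] false OR true = true
[1.3.2] false AND true = false
[1.3] false OR false = false
[1] true OR true OR false = true
[2.1.1.2] false AND true = false
[2.1.1.3.1.1] true AND true = true
[2.1.1.3.1] NOT true = false
[2.1.1.3] NOT false = true
[2.1.1] false OR false OR true = true
[2.1] NOT true = false
[2.2.1.1] false AND false = false
[2.2.1.2.2] false AND false = false
[2.2.1.2] true AND false = false
[2.2.1] false OR false = false
[2.2] NOT false = true
[2] false AND true = false
[root] true AND false = false
Overall: false → declined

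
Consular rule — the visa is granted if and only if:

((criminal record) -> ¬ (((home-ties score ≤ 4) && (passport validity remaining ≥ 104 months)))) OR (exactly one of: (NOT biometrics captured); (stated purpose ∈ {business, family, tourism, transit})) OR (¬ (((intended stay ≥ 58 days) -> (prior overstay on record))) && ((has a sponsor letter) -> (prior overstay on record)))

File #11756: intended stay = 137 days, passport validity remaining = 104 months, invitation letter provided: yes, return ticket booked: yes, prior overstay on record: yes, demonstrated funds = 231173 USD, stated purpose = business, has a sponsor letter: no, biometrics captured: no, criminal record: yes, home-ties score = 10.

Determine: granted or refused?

Atomic conditions:
  criminal record: yes → true
  home-ties score ≤ 4: 10 ≤ 4 is false
  passport validity remaining ≥ 104 months: 104 ≥ 104 is true
  NOT biometrics captured: no → true
  stated purpose ∈ {business, family, tourism, transit}: business is in the set → true
  intended stay ≥ 58 days: 137 ≥ 58 is true
  prior overstay on record: yes → true
  has a sponsor letter: no → false
Combine:
[1.2.1] false AND true = false
[1.2] NOT false = true
[1] true → true = true
[2] exactly-one(true, true) = false
[3.1.1] true → true = true
[3.1] NOT true = false
[3.2] false → true (antecedent false ⇒ implication holds) = true
[3] false AND true = false
[root] true OR false OR false = true
Overall: true → granted

Granted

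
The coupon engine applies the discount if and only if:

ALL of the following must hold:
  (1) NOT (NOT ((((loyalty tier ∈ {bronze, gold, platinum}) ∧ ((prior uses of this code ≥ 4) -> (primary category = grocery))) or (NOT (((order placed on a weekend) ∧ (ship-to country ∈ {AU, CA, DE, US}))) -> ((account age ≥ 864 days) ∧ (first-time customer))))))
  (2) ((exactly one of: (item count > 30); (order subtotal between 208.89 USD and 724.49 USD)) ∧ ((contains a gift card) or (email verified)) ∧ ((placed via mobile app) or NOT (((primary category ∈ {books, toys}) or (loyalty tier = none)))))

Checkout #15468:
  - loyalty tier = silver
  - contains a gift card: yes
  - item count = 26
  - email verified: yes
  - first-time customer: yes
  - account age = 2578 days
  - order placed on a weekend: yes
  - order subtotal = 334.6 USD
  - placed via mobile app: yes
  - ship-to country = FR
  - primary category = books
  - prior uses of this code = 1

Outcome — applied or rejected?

Atomic conditions:
  loyalty tier ∈ {bronze, gold, platinum}: silver is not in the set → false
  prior uses of this code ≥ 4: 1 ≥ 4 is false
  primary category = grocery: books == grocery is false
  order placed on a weekend: yes → true
  ship-to country ∈ {AU, CA, DE, US}: FR is not in the set → false
  account age ≥ 864 days: 2578 ≥ 864 is true
  first-time customer: yes → true
  item count > 30: 26 > 30 is false
  order subtotal between 208.89 USD and 724.49 USD: 334.6 in [208.89, 724.49] is true
  contains a gift card: yes → true
  email verified: yes → true
  placed via mobile app: yes → true
  primary category ∈ {books, toys}: books is in the set → true
  loyalty tier = none: silver == none is false
Combine:
[1.1.1.1.2] false → false (antecedent false ⇒ implication holds) = true
[1.1.1.1] false AND true = false
[1.1.1.2.1.1] true AND false = false
[1.1.1.2.1] NOT false = true
[1.1.1.2.2] true AND true = true
[1.1.1.2] true → true = true
[1.1.1] false OR true = true
[1.1] NOT true = false
[1] NOT false = true
[2.1] exactly-one(false, true) = true
[2.2] true OR true = true
[2.3.2.1] true OR false = true
[2.3.2] NOT true = false
[2.3] true OR false = true
[2] true AND true AND true = true
[root] true AND true = true
Overall: true → applied

Applied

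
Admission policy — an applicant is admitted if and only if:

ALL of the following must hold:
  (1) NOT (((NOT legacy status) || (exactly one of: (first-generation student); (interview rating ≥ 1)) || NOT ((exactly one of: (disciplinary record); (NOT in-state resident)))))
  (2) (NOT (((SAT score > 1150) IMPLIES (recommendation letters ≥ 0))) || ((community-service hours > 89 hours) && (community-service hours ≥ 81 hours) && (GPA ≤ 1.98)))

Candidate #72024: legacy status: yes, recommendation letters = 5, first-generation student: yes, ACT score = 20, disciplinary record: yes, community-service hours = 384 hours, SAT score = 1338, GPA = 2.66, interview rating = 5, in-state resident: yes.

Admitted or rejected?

Rejected

Atomic conditions:
  NOT legacy status: yes → false
  first-generation student: yes → true
  interview rating ≥ 1: 5 ≥ 1 is true
  disciplinary record: yes → true
  NOT in-state resident: yes → false
  SAT score > 1150: 1338 > 1150 is true
  recommendation letters ≥ 0: 5 ≥ 0 is true
  community-service hours > 89 hours: 384 > 89 is true
  community-service hours ≥ 81 hours: 384 ≥ 81 is true
  GPA ≤ 1.98: 2.66 ≤ 1.98 is false
Combine:
[1.1.2] exactly-one(true, true) = false
[1.1.3.1] exactly-one(true, false) = true
[1.1.3] NOT true = false
[1.1] false OR false OR false = false
[1] NOT false = true
[2.1.1] true → true = true
[2.1] NOT true = false
[2.2] true AND true AND false = false
[2] false OR false = false
[root] true AND false = false
Overall: false → rejected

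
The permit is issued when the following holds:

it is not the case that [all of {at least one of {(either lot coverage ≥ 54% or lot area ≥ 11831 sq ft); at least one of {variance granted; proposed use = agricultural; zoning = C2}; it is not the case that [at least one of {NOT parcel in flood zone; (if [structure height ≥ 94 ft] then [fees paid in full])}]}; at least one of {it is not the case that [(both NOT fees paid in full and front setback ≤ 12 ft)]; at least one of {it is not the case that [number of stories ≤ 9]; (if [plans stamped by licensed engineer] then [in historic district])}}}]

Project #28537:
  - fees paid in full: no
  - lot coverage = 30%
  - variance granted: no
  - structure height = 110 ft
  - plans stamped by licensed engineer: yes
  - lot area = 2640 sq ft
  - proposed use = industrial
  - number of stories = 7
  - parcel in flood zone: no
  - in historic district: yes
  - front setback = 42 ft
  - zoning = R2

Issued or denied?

Atomic conditions:
  lot coverage ≥ 54%: 30 ≥ 54 is false
  lot area ≥ 11831 sq ft: 2640 ≥ 11831 is false
  variance granted: no → false
  proposed use = agricultural: industrial == agricultural is false
  zoning = C2: R2 == C2 is false
  NOT parcel in flood zone: no → true
  structure height ≥ 94 ft: 110 ≥ 94 is true
  fees paid in full: no → false
  NOT fees paid in full: no → true
  front setback ≤ 12 ft: 42 ≤ 12 is false
  number of stories ≤ 9: 7 ≤ 9 is true
  plans stamped by licensed engineer: yes → true
  in historic district: yes → true
Combine:
[1.1.1] false OR false = false
[1.1.2] false OR false OR false = false
[1.1.3.1.2] true → false = false
[1.1.3.1] true OR false = true
[1.1.3] NOT true = false
[1.1] false OR false OR false = false
[1.2.1.1] true AND false = false
[1.2.1] NOT false = true
[1.2.2.1] NOT true = false
[1.2.2.2] true → true = true
[1.2.2] false OR true = true
[1.2] true OR true = true
[1] false AND true = false
[root] NOT false = true
Overall: true → issued

Issued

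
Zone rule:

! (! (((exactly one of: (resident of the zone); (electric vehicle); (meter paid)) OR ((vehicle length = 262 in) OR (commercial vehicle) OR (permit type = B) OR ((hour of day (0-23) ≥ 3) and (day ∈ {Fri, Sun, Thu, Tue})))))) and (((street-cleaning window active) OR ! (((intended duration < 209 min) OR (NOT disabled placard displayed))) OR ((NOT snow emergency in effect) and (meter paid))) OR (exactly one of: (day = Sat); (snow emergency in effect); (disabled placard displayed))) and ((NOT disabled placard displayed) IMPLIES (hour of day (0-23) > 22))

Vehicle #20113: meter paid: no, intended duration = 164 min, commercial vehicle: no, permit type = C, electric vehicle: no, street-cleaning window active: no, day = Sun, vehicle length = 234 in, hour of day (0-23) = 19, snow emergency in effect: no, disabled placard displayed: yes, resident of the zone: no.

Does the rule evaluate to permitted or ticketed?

Permitted

Atomic conditions:
  resident of the zone: no → false
  electric vehicle: no → false
  meter paid: no → false
  vehicle length = 262 in: 234 == 262 is false
  commercial vehicle: no → false
  permit type = B: C == B is false
  hour of day (0-23) ≥ 3: 19 ≥ 3 is true
  day ∈ {Fri, Sun, Thu, Tue}: Sun is in the set → true
  street-cleaning window active: no → false
  intended duration < 209 min: 164 < 209 is true
  NOT disabled placard displayed: yes → false
  NOT snow emergency in effect: no → true
  day = Sat: Sun == Sat is false
  snow emergency in effect: no → false
  disabled placard displayed: yes → true
  hour of day (0-23) > 22: 19 > 22 is false
Combine:
[1.1.1.1] exactly-one(false, false, false) = false
[1.1.1.2.4] true AND true = true
[1.1.1.2] false OR false OR false OR true = true
[1.1.1] false OR true = true
[1.1] NOT true = false
[1] NOT false = true
[2.1.2.1] true OR false = true
[2.1.2] NOT true = false
[2.1.3] true AND false = false
[2.1] false OR false OR false = false
[2.2] exactly-one(false, false, true) = true
[2] false OR true = true
[3] false → false (antecedent false ⇒ implication holds) = true
[root] true AND true AND true = true
Overall: true → permitted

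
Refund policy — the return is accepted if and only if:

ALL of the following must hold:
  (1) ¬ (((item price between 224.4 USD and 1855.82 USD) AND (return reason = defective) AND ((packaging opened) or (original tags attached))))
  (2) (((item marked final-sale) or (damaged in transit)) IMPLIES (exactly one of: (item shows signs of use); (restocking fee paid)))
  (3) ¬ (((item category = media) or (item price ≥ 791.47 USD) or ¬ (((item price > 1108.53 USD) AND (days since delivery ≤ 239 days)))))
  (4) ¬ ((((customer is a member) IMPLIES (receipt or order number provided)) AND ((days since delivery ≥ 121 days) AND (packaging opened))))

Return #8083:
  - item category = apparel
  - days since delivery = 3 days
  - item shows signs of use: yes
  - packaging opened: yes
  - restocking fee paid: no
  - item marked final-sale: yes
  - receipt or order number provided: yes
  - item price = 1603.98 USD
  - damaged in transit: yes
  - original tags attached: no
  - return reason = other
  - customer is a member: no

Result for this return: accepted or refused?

Refused

Atomic conditions:
  item price between 224.4 USD and 1855.82 USD: 1603.98 in [224.4, 1855.82] is true
  return reason = defective: other == defective is false
  packaging opened: yes → true
  original tags attached: no → false
  item marked final-sale: yes → true
  damaged in transit: yes → true
  item shows signs of use: yes → true
  restocking fee paid: no → false
  item category = media: apparel == media is false
  item price ≥ 791.47 USD: 1603.98 ≥ 791.47 is true
  item price > 1108.53 USD: 1603.98 > 1108.53 is true
  days since delivery ≤ 239 days: 3 ≤ 239 is true
  customer is a member: no → false
  receipt or order number provided: yes → true
  days since delivery ≥ 121 days: 3 ≥ 121 is false
Combine:
[1.1.3] true OR false = true
[1.1] true AND false AND true = false
[1] NOT false = true
[2.1] true OR true = true
[2.2] exactly-one(true, false) = true
[2] true → true = true
[3.1.3.1] true AND true = true
[3.1.3] NOT true = false
[3.1] false OR true OR false = true
[3] NOT true = false
[4.1.1] false → true (antecedent false ⇒ implication holds) = true
[4.1.2] false AND true = false
[4.1] true AND false = false
[4] NOT false = true
[root] true AND true AND false AND true = false
Overall: false → refused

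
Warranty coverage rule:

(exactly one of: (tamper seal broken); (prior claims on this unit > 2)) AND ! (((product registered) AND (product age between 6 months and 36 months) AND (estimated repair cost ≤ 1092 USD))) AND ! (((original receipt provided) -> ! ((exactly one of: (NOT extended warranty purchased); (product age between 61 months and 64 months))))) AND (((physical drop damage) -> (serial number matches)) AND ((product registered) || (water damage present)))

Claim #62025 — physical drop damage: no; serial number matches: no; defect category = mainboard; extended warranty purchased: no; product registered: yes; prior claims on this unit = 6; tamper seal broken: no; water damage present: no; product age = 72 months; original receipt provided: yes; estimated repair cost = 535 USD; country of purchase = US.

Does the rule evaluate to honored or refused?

Atomic conditions:
  tamper seal broken: no → false
  prior claims on this unit > 2: 6 > 2 is true
  product registered: yes → true
  product age between 6 months and 36 months: 72 in [6, 36] is false
  estimated repair cost ≤ 1092 USD: 535 ≤ 1092 is true
  original receipt provided: yes → true
  NOT extended warranty purchased: no → true
  product age between 61 months and 64 months: 72 in [61, 64] is false
  physical drop damage: no → false
  serial number matches: no → false
  water damage present: no → false
Combine:
[1] exactly-one(false, true) = true
[2.1] true AND false AND true = false
[2] NOT false = true
[3.1.2.1] exactly-one(true, false) = true
[3.1.2] NOT true = false
[3.1] true → false = false
[3] NOT false = true
[4.1] false → false (antecedent false ⇒ implication holds) = true
[4.2] true OR false = true
[4] true AND true = true
[root] true AND true AND true AND true = true
Overall: true → honored

Honored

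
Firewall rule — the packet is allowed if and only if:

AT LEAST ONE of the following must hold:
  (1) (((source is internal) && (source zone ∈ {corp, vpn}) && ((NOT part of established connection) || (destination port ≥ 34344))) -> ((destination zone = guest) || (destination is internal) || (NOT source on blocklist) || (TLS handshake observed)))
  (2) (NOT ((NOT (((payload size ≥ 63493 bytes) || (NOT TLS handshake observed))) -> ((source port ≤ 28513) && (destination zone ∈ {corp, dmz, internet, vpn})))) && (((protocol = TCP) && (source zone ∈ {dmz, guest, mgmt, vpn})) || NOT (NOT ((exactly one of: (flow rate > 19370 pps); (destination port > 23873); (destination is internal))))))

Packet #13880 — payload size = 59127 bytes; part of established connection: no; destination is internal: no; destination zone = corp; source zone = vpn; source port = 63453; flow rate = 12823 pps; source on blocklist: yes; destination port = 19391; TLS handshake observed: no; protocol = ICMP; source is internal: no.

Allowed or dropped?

Atomic conditions:
  source is internal: no → false
  source zone ∈ {corp, vpn}: vpn is in the set → true
  NOT part of established connection: no → true
  destination port ≥ 34344: 19391 ≥ 34344 is false
  destination zone = guest: corp == guest is false
  destination is internal: no → false
  NOT source on blocklist: yes → false
  TLS handshake observed: no → false
  payload size ≥ 63493 bytes: 59127 ≥ 63493 is false
  NOT TLS handshake observed: no → true
  source port ≤ 28513: 63453 ≤ 28513 is false
  destination zone ∈ {corp, dmz, internet, vpn}: corp is in the set → true
  protocol = TCP: ICMP == TCP is false
  source zone ∈ {dmz, guest, mgmt, vpn}: vpn is in the set → true
  flow rate > 19370 pps: 12823 > 19370 is false
  destination port > 23873: 19391 > 23873 is false
Combine:
[1.1.3] true OR false = true
[1.1] false AND true AND true = false
[1.2] false OR false OR false OR false = false
[1] false → false (antecedent false ⇒ implication holds) = true
[2.1.1.1.1] false OR true = true
[2.1.1.1] NOT true = false
[2.1.1.2] false AND true = false
[2.1.1] false → false (antecedent false ⇒ implication holds) = true
[2.1] NOT true = false
[2.2.1] false AND true = false
[2.2.2.1.1] exactly-one(false, false, false) = false
[2.2.2.1] NOT false = true
[2.2.2] NOT true = false
[2.2] false OR false = false
[2] false AND false = false
[root] true OR false = true
Overall: true → allowed

Allowed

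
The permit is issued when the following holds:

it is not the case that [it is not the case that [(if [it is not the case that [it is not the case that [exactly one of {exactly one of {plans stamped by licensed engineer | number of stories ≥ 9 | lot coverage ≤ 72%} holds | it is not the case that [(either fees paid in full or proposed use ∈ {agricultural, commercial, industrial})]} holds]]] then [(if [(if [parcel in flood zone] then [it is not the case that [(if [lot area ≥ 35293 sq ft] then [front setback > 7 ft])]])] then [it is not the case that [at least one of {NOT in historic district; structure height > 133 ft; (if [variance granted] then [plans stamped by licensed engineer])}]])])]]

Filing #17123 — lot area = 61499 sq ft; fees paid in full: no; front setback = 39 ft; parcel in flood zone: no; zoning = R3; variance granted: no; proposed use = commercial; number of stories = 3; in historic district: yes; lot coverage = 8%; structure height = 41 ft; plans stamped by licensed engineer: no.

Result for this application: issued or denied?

Denied

Atomic conditions:
  plans stamped by licensed engineer: no → false
  number of stories ≥ 9: 3 ≥ 9 is false
  lot coverage ≤ 72%: 8 ≤ 72 is true
  fees paid in full: no → false
  proposed use ∈ {agricultural, commercial, industrial}: commercial is in the set → true
  parcel in flood zone: no → false
  lot area ≥ 35293 sq ft: 61499 ≥ 35293 is true
  front setback > 7 ft: 39 > 7 is true
  NOT in historic district: yes → false
  structure height > 133 ft: 41 > 133 is false
  variance granted: no → false
Combine:
[1.1.1.1.1.1] exactly-one(false, false, true) = true
[1.1.1.1.1.2.1] false OR true = true
[1.1.1.1.1.2] NOT true = false
[1.1.1.1.1] exactly-one(true, false) = true
[1.1.1.1] NOT true = false
[1.1.1] NOT false = true
[1.1.2.1.2.1] true → true = true
[1.1.2.1.2] NOT true = false
[1.1.2.1] false → false (antecedent false ⇒ implication holds) = true
[1.1.2.2.1.3] false → false (antecedent false ⇒ implication holds) = true
[1.1.2.2.1] false OR false OR true = true
[1.1.2.2] NOT true = false
[1.1.2] true → false = false
[1.1] true → false = false
[1] NOT false = true
[root] NOT true = false
Overall: false → denied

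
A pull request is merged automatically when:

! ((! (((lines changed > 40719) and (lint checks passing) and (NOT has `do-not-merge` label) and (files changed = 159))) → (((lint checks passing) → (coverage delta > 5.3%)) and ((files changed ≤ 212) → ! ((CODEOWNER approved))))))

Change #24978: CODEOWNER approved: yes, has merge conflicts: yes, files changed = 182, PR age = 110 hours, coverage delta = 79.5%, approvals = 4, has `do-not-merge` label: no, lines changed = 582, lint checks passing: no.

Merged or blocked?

Merged

Atomic conditions:
  lines changed > 40719: 582 > 40719 is false
  lint checks passing: no → false
  NOT has `do-not-merge` label: no → true
  files changed = 159: 182 == 159 is false
  coverage delta > 5.3%: 79.5 > 5.3 is true
  files changed ≤ 212: 182 ≤ 212 is true
  CODEOWNER approved: yes → true
Combine:
[1.1.1] false AND false AND true AND false = false
[1.1] NOT false = true
[1.2.1] false → true (antecedent false ⇒ implication holds) = true
[1.2.2.2] NOT true = false
[1.2.2] true → false = false
[1.2] true AND false = false
[1] true → false = false
[root] NOT false = true
Overall: true → merged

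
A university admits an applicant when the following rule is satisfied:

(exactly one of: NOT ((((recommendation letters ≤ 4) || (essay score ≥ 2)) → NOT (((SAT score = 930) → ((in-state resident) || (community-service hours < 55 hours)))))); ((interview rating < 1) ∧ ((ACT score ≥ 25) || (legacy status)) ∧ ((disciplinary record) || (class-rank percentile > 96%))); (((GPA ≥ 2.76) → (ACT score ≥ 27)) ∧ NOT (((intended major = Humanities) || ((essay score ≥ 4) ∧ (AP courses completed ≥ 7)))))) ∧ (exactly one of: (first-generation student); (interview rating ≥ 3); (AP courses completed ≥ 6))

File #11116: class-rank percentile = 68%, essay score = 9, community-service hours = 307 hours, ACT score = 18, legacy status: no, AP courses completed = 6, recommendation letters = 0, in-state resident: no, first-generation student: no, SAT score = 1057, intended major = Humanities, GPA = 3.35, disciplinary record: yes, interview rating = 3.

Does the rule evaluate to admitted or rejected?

Rejected

Atomic conditions:
  recommendation letters ≤ 4: 0 ≤ 4 is true
  essay score ≥ 2: 9 ≥ 2 is true
  SAT score = 930: 1057 == 930 is false
  in-state resident: no → false
  community-service hours < 55 hours: 307 < 55 is false
  interview rating < 1: 3 < 1 is false
  ACT score ≥ 25: 18 ≥ 25 is false
  legacy status: no → false
  disciplinary record: yes → true
  class-rank percentile > 96%: 68 > 96 is false
  GPA ≥ 2.76: 3.35 ≥ 2.76 is true
  ACT score ≥ 27: 18 ≥ 27 is false
  intended major = Humanities: Humanities == Humanities is true
  essay score ≥ 4: 9 ≥ 4 is true
  AP courses completed ≥ 7: 6 ≥ 7 is false
  first-generation student: no → false
  interview rating ≥ 3: 3 ≥ 3 is true
  AP courses completed ≥ 6: 6 ≥ 6 is true
Combine:
[1.1.1.1] true OR true = true
[1.1.1.2.1.2] false OR false = false
[1.1.1.2.1] false → false (antecedent false ⇒ implication holds) = true
[1.1.1.2] NOT true = false
[1.1.1] true → false = false
[1.1] NOT false = true
[1.2.2] false OR false = false
[1.2.3] true OR false = true
[1.2] false AND false AND true = false
[1.3.1] true → false = false
[1.3.2.1.2] true AND false = false
[1.3.2.1] true OR false = true
[1.3.2] NOT true = false
[1.3] false AND false = false
[1] exactly-one(true, false, false) = true
[2] exactly-one(false, true, true) = false
[root] true AND false = false
Overall: false → rejected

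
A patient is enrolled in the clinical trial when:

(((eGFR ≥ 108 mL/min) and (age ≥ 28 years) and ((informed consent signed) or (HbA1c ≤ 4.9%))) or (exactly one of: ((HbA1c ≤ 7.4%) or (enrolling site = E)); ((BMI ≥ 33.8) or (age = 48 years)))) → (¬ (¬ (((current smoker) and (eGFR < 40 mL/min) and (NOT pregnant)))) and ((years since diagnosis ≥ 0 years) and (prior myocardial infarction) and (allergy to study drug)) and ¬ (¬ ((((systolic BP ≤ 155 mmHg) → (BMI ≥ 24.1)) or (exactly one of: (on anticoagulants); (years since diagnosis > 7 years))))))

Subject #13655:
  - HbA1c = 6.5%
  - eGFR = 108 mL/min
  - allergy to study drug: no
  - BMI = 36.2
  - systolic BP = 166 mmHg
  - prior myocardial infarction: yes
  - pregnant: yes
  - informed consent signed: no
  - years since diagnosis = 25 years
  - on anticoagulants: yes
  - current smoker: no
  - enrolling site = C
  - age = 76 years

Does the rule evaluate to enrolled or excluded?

Atomic conditions:
  eGFR ≥ 108 mL/min: 108 ≥ 108 is true
  age ≥ 28 years: 76 ≥ 28 is true
  informed consent signed: no → false
  HbA1c ≤ 4.9%: 6.5 ≤ 4.9 is false
  HbA1c ≤ 7.4%: 6.5 ≤ 7.4 is true
  enrolling site = E: C == E is false
  BMI ≥ 33.8: 36.2 ≥ 33.8 is true
  age = 48 years: 76 == 48 is false
  current smoker: no → false
  eGFR < 40 mL/min: 108 < 40 is false
  NOT pregnant: yes → false
  years since diagnosis ≥ 0 years: 25 ≥ 0 is true
  prior myocardial infarction: yes → true
  allergy to study drug: no → false
  systolic BP ≤ 155 mmHg: 166 ≤ 155 is false
  BMI ≥ 24.1: 36.2 ≥ 24.1 is true
  on anticoagulants: yes → true
  years since diagnosis > 7 years: 25 > 7 is true
Combine:
[1.1.3] false OR false = false
[1.1] true AND true AND false = false
[1.2.1] true OR false = true
[1.2.2] true OR false = true
[1.2] exactly-one(true, true) = false
[1] false OR false = false
[2.1.1.1] false AND false AND false = false
[2.1.1] NOT false = true
[2.1] NOT true = false
[2.2] true AND true AND false = false
[2.3.1.1.1] false → true (antecedent false ⇒ implication holds) = true
[2.3.1.1.2] exactly-one(true, true) = false
[2.3.1.1] true OR false = true
[2.3.1] NOT true = false
[2.3] NOT false = true
[2] false AND false AND true = false
[root] false → false (antecedent false ⇒ implication holds) = true
Overall: true → enrolled

Enrolled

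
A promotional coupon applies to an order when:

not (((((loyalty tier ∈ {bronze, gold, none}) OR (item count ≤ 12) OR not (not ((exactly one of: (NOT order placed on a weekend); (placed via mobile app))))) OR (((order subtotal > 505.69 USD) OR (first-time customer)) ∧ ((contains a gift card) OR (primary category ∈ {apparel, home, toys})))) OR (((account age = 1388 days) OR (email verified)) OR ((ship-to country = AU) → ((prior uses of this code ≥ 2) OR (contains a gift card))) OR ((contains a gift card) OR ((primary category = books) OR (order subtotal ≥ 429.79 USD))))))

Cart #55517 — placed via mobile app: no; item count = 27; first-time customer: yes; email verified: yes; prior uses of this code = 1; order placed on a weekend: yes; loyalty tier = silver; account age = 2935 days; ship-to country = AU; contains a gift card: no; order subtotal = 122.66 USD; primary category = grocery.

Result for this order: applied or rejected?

Atomic conditions:
  loyalty tier ∈ {bronze, gold, none}: silver is not in the set → false
  item count ≤ 12: 27 ≤ 12 is false
  NOT order placed on a weekend: yes → false
  placed via mobile app: no → false
  order subtotal > 505.69 USD: 122.66 > 505.69 is false
  first-time customer: yes → true
  contains a gift card: no → false
  primary category ∈ {apparel, home, toys}: grocery is not in the set → false
  account age = 1388 days: 2935 == 1388 is false
  email verified: yes → true
  ship-to country = AU: AU == AU is true
  prior uses of this code ≥ 2: 1 ≥ 2 is false
  primary category = books: grocery == books is false
  order subtotal ≥ 429.79 USD: 122.66 ≥ 429.79 is false
Combine:
[1.1.1.3.1.1] exactly-one(false, false) = false
[1.1.1.3.1] NOT false = true
[1.1.1.3] NOT true = false
[1.1.1] false OR false OR false = false
[1.1.2.1] false OR true = true
[1.1.2.2] false OR false = false
[1.1.2] true AND false = false
[1.1] false OR false = false
[1.2.1] false OR true = true
[1.2.2.2] false OR false = false
[1.2.2] true → false = false
[1.2.3.2] false OR false = false
[1.2.3] false OR false = false
[1.2] true OR false OR false = true
[1] false OR true = true
[root] NOT true = false
Overall: false → rejected

Rejected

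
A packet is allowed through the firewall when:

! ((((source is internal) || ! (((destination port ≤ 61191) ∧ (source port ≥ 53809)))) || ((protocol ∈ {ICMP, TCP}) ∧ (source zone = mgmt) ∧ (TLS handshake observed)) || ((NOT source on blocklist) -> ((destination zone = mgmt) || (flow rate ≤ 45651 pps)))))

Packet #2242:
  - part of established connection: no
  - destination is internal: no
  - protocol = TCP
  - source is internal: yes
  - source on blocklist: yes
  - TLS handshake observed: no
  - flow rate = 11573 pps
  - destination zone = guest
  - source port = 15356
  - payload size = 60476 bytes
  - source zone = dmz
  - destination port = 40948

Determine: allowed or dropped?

Atomic conditions:
  source is internal: yes → true
  destination port ≤ 61191: 40948 ≤ 61191 is true
  source port ≥ 53809: 15356 ≥ 53809 is false
  protocol ∈ {ICMP, TCP}: TCP is in the set → true
  source zone = mgmt: dmz == mgmt is false
  TLS handshake observed: no → false
  NOT source on blocklist: yes → false
  destination zone = mgmt: guest == mgmt is false
  flow rate ≤ 45651 pps: 11573 ≤ 45651 is true
Combine:
[1.1.2.1] true AND false = false
[1.1.2] NOT false = true
[1.1] true OR true = true
[1.2] true AND false AND false = false
[1.3.2] false OR true = true
[1.3] false → true (antecedent false ⇒ implication holds) = true
[1] true OR false OR true = true
[root] NOT true = false
Overall: false → dropped

Dropped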